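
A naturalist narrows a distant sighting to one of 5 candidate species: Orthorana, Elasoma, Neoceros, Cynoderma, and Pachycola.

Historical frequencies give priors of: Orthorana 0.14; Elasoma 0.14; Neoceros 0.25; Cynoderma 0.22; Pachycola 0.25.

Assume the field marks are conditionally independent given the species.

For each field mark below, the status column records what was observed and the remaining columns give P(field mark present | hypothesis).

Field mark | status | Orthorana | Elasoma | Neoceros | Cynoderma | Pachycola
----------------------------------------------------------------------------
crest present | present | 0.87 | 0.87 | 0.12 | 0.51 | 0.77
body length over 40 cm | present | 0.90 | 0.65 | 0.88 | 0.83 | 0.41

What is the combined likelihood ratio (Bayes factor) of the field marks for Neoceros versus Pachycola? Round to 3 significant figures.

Take the product of per-field mark likelihoods under each hypothesis, then divide.
  Neoceros: 0.12 × 0.88 = 0.1056
  Pachycola: 0.77 × 0.41 = 0.3157
Bayes factor = 0.1056 / 0.3157 ≈ 0.334

0.334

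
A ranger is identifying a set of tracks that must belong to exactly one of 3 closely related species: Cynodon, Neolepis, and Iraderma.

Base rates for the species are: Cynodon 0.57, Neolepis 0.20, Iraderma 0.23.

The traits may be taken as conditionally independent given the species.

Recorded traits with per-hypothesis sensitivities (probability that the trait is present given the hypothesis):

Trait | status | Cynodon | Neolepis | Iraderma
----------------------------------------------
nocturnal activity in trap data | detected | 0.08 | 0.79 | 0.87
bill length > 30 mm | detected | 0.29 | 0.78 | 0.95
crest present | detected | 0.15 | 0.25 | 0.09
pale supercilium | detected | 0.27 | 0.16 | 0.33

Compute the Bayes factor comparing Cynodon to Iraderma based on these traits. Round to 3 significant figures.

0.0383

Take the product of per-trait likelihoods under each hypothesis, then divide.
  Cynodon: 0.08 × 0.29 × 0.15 × 0.27 = 0.0009396
  Iraderma: 0.87 × 0.95 × 0.09 × 0.33 = 0.024547
Bayes factor = 0.0009396 / 0.024547 ≈ 0.0383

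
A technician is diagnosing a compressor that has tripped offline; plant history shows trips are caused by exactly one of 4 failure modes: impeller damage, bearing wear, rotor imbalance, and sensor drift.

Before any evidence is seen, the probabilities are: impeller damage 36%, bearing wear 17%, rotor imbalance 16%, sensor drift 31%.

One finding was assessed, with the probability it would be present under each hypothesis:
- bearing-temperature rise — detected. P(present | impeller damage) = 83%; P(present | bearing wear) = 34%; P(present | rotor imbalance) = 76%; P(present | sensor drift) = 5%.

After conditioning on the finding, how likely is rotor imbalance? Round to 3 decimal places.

By Bayes' rule, the unnormalized weight for each hypothesis is prior × likelihood:
  impeller damage: 0.36 × 0.83 = 0.2988
  bearing wear: 0.17 × 0.34 = 0.0578
  rotor imbalance: 0.16 × 0.76 = 0.1216
  sensor drift: 0.31 × 0.05 = 0.0155
Normalizing constant Z = 0.2988 + 0.0578 + 0.1216 + 0.0155 = 0.4937.
P(rotor imbalance | evidence) = 0.1216 / 0.4937 ≈ 0.246.

0.246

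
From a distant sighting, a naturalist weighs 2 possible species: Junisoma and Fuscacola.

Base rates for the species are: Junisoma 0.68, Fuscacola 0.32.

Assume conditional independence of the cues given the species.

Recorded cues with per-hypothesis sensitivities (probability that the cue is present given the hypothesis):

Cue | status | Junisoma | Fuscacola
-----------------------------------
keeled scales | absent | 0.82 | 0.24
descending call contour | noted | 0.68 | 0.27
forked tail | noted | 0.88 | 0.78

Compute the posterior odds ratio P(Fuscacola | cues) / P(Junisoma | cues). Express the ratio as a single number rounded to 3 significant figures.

Unnormalized posterior weight (prior times the cue likelihoods) for each of the two hypotheses (using 1 − P(present | H) for each absent cue):
  Fuscacola: 0.32 × (1 − 0.24) × 0.27 × 0.78 = 0.051218
  Junisoma: 0.68 × (1 − 0.82) × 0.68 × 0.88 = 0.073244
Odds(Fuscacola : Junisoma) = 0.051218 / 0.073244 ≈ 0.699.

0.699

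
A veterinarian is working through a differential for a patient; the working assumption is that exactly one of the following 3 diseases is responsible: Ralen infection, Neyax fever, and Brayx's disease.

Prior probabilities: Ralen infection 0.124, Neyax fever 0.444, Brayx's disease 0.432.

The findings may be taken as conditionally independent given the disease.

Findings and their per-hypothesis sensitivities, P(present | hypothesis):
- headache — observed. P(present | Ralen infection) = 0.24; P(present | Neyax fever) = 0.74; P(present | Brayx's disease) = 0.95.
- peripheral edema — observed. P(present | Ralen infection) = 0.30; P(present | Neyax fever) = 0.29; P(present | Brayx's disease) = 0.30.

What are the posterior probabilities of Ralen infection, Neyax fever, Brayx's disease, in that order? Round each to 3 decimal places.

0.039, 0.419, 0.542

For each hypothesis, the unnormalized posterior weight is prior × product of the finding likelihoods:
  Ralen infection: 0.124 × 0.24 × 0.30 = 0.008928
  Neyax fever: 0.444 × 0.74 × 0.29 = 0.095282
  Brayx's disease: 0.432 × 0.95 × 0.30 = 0.12312
Marginal likelihood of the evidence = 0.22733.
P(Ralen infection | evidence) = 0.008928 / 0.22733 ≈ 0.039
P(Neyax fever | evidence) = 0.095282 / 0.22733 ≈ 0.419
P(Brayx's disease | evidence) = 0.12312 / 0.22733 ≈ 0.542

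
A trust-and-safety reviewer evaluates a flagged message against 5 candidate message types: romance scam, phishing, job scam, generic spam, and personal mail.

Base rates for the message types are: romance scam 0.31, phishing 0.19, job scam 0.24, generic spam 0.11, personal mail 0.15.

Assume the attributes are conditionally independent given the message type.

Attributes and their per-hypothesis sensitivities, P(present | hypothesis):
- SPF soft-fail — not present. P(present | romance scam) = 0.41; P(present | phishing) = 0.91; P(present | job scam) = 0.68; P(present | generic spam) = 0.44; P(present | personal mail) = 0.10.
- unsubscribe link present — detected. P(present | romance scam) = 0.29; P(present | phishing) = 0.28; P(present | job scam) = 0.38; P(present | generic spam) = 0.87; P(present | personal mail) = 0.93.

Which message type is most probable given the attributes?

personal mail

By Bayes' rule with conditional independence, the unnormalized weight for each hypothesis is prior × ∏ likelihoods (using 1 − P(present | H) for each absent attribute):
  romance scam: 0.31 × (1 − 0.41) × 0.29 = 0.053041
  phishing: 0.19 × (1 − 0.91) × 0.28 = 0.004788
  job scam: 0.24 × (1 − 0.68) × 0.38 = 0.029184
  generic spam: 0.11 × (1 − 0.44) × 0.87 = 0.053592
  personal mail: 0.15 × (1 − 0.10) × 0.93 = 0.12555
Marginal likelihood of the evidence = 0.26616.
P(romance scam | evidence) ≈ 0.053041 / 0.26616 ≈ 0.199
P(phishing | evidence) ≈ 0.004788 / 0.26616 ≈ 0.018
P(job scam | evidence) ≈ 0.029184 / 0.26616 ≈ 0.110
P(generic spam | evidence) ≈ 0.053592 / 0.26616 ≈ 0.201
P(personal mail | evidence) ≈ 0.12555 / 0.26616 ≈ 0.472
The largest is 0.472, so personal mail is most probable.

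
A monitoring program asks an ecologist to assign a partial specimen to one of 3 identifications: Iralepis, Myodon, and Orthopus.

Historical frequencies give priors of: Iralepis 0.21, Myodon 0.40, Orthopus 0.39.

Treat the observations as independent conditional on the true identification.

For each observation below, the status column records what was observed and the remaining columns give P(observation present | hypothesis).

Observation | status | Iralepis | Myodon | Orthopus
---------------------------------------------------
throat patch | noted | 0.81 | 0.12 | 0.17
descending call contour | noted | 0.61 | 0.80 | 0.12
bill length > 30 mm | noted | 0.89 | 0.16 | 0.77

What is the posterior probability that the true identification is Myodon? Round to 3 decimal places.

0.059

By Bayes' rule with conditional independence, the unnormalized weight for each hypothesis is prior × ∏ likelihoods:
  Iralepis: 0.21 × 0.81 × 0.61 × 0.89 = 0.092347
  Myodon: 0.40 × 0.12 × 0.80 × 0.16 = 0.006144
  Orthopus: 0.39 × 0.17 × 0.12 × 0.77 = 0.0061261
Marginal likelihood of the evidence = 0.10462.
P(Myodon | evidence) = 0.006144 / 0.10462 ≈ 0.059.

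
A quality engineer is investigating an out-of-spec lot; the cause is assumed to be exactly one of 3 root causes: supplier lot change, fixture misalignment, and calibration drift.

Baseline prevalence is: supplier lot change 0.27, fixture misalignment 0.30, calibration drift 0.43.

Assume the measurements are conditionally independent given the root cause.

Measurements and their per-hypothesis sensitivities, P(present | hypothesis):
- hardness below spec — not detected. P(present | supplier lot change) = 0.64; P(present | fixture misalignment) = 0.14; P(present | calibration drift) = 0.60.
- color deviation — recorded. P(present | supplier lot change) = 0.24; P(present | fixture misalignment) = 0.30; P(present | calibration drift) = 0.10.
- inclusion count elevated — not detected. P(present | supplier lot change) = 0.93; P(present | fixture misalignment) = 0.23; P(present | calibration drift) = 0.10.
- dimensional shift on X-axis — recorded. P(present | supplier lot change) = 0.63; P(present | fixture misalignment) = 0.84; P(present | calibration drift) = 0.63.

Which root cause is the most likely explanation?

Multiply each prior by the joint likelihood of the measurement pattern (using 1 − P(present | H) for each absent measurement):
  supplier lot change: 0.27 × (1 − 0.64) × 0.24 × (1 − 0.93) × 0.63 = 0.0010288
  fixture misalignment: 0.30 × (1 − 0.14) × 0.30 × (1 − 0.23) × 0.84 = 0.050062
  calibration drift: 0.43 × (1 − 0.60) × 0.10 × (1 − 0.10) × 0.63 = 0.0097524
Marginal likelihood of the evidence = 0.060843.
P(supplier lot change | evidence) ≈ 0.0010288 / 0.060843 ≈ 0.017
P(fixture misalignment | evidence) ≈ 0.050062 / 0.060843 ≈ 0.823
P(calibration drift | evidence) ≈ 0.0097524 / 0.060843 ≈ 0.160
The largest is 0.823, so fixture misalignment is most probable.

fixture misalignment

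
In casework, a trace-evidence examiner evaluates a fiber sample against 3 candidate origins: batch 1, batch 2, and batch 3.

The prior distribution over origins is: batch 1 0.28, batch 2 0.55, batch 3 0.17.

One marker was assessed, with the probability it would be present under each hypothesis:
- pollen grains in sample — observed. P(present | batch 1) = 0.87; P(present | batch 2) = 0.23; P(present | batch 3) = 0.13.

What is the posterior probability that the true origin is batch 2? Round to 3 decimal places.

Multiply each prior by the likelihood of the marker:
  batch 1: 0.28 × 0.87 = 0.2436
  batch 2: 0.55 × 0.23 = 0.1265
  batch 3: 0.17 × 0.13 = 0.0221
The unnormalized weights sum to 0.3922.
P(batch 2 | evidence) = 0.1265 / 0.3922 ≈ 0.323.

0.323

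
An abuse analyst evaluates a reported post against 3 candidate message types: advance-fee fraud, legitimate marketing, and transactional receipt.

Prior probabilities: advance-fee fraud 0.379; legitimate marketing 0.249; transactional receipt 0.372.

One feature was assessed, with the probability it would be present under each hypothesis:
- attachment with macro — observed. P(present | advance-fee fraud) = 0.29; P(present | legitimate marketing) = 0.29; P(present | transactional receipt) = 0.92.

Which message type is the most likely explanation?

By Bayes' rule, the unnormalized weight for each hypothesis is prior × likelihood:
  advance-fee fraud: 0.379 × 0.29 = 0.10991
  legitimate marketing: 0.249 × 0.29 = 0.07221
  transactional receipt: 0.372 × 0.92 = 0.34224
Marginal likelihood of the evidence = 0.52436.
P(advance-fee fraud | evidence) ≈ 0.10991 / 0.52436 ≈ 0.210
P(legitimate marketing | evidence) ≈ 0.07221 / 0.52436 ≈ 0.138
P(transactional receipt | evidence) ≈ 0.34224 / 0.52436 ≈ 0.653
The largest is 0.653, so transactional receipt is most probable.

transactional receipt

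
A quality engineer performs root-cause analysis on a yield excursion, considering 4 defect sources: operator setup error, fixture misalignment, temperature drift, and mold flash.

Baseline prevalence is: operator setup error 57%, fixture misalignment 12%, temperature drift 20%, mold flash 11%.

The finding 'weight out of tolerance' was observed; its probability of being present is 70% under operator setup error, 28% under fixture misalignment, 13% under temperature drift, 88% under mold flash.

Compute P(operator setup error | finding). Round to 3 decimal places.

0.718

For each hypothesis, the unnormalized posterior weight is prior × likelihood:
  operator setup error: 0.57 × 0.70 = 0.399
  fixture misalignment: 0.12 × 0.28 = 0.0336
  temperature drift: 0.20 × 0.13 = 0.026
  mold flash: 0.11 × 0.88 = 0.0968
Marginal likelihood of the evidence = 0.5554.
P(operator setup error | evidence) = 0.399 / 0.5554 ≈ 0.718.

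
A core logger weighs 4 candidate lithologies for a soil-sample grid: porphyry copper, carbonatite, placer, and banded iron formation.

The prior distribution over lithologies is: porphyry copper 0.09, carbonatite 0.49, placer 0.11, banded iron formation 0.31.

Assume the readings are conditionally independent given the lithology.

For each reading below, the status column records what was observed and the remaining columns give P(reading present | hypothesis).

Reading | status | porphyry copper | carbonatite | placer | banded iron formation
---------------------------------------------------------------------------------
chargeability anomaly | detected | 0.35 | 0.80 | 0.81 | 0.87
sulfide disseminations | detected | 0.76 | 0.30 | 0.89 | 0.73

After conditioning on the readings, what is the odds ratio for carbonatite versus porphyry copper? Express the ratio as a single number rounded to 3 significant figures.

4.91

The normalizing constant cancels in an odds ratio, so compute prior × likelihood for the two hypotheses only:
  carbonatite: 0.49 × 0.80 × 0.30 = 0.1176
  porphyry copper: 0.09 × 0.35 × 0.76 = 0.02394
Odds(carbonatite : porphyry copper) = 0.1176 / 0.02394 ≈ 4.91.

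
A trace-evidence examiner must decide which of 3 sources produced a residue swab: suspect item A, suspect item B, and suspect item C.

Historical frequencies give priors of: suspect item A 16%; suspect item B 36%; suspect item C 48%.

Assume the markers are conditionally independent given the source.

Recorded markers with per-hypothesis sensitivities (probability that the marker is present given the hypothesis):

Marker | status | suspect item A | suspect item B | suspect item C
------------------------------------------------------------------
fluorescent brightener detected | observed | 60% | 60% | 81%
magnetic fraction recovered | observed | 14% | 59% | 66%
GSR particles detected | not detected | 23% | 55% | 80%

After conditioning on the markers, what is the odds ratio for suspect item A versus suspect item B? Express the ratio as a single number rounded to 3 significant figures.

0.180

Posterior odds equal prior odds times the likelihood ratio; only the two competing hypotheses matter (using 1 − P(present | H) for each absent marker).
  suspect item A: 0.16 × 0.60 × 0.14 × (1 − 0.23) = 0.010349
  suspect item B: 0.36 × 0.60 × 0.59 × (1 − 0.55) = 0.057348
Odds(suspect item A : suspect item B) = 0.010349 / 0.057348 ≈ 0.180.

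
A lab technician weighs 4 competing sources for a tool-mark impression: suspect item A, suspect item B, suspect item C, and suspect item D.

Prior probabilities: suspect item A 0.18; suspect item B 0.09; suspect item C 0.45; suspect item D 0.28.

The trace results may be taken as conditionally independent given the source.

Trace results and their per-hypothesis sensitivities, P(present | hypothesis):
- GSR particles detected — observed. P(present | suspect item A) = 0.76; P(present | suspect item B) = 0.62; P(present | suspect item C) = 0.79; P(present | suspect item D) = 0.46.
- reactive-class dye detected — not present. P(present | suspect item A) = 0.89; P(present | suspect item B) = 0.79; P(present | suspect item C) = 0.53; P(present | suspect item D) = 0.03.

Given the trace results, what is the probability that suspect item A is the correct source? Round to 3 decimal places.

Multiply each prior by the joint likelihood of the trace result pattern (using 1 − P(present | H) for each absent trace result):
  suspect item A: 0.18 × 0.76 × (1 − 0.89) = 0.015048
  suspect item B: 0.09 × 0.62 × (1 − 0.79) = 0.011718
  suspect item C: 0.45 × 0.79 × (1 − 0.53) = 0.16709
  suspect item D: 0.28 × 0.46 × (1 − 0.03) = 0.12494
Normalizing constant Z = 0.015048 + 0.011718 + 0.16709 + 0.12494 = 0.31879.
P(suspect item A | evidence) = 0.015048 / 0.31879 ≈ 0.047.

0.047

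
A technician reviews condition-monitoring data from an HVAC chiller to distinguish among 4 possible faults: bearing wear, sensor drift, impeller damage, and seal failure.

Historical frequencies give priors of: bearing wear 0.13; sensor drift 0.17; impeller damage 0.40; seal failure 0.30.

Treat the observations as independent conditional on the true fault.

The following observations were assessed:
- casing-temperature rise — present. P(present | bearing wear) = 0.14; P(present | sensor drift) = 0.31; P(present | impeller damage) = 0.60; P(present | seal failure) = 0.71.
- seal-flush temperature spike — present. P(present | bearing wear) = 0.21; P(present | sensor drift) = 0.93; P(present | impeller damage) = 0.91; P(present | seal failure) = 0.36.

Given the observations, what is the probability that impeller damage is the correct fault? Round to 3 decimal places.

0.628

By Bayes' rule with conditional independence, the unnormalized weight for each hypothesis is prior × ∏ likelihoods:
  bearing wear: 0.13 × 0.14 × 0.21 = 0.003822
  sensor drift: 0.17 × 0.31 × 0.93 = 0.049011
  impeller damage: 0.40 × 0.60 × 0.91 = 0.2184
  seal failure: 0.30 × 0.71 × 0.36 = 0.07668
Marginal likelihood of the evidence = 0.34791.
P(impeller damage | evidence) = 0.2184 / 0.34791 ≈ 0.628.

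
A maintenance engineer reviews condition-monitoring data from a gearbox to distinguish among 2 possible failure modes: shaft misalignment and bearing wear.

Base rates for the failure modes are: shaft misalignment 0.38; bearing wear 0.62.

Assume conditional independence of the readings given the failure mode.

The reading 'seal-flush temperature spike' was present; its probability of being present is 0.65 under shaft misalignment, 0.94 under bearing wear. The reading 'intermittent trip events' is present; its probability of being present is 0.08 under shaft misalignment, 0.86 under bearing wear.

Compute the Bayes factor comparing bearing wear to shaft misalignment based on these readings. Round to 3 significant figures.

15.5

Joint likelihood of the reading pattern under each hypothesis:
  bearing wear: 0.94 × 0.86 = 0.8084
  shaft misalignment: 0.65 × 0.08 = 0.052
Bayes factor = 0.8084 / 0.052 ≈ 15.5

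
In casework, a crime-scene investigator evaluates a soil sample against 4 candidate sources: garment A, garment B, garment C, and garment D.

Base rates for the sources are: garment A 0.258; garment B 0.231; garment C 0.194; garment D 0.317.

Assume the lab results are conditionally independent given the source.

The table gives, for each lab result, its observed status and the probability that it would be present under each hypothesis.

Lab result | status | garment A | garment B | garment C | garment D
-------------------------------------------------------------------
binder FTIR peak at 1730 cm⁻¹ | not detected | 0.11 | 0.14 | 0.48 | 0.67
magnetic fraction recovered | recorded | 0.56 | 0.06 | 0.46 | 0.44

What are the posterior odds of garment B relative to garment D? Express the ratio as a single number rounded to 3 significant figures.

0.259

The normalizing constant cancels in an odds ratio, so compute prior × likelihood for the two hypotheses only (using 1 − P(present | H) for each absent lab result):
  garment B: 0.231 × (1 − 0.14) × 0.06 = 0.01192
  garment D: 0.317 × (1 − 0.67) × 0.44 = 0.046028
Odds(garment B : garment D) = 0.01192 / 0.046028 ≈ 0.259.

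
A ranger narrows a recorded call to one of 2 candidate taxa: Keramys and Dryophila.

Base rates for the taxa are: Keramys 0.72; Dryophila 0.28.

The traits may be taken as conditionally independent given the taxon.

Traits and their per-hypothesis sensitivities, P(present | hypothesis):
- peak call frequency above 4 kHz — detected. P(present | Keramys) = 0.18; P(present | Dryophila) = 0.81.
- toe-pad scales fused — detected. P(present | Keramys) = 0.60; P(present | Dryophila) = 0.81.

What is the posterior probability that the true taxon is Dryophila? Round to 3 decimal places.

By Bayes' rule with conditional independence, the unnormalized weight for each hypothesis is prior × ∏ likelihoods:
  Keramys: 0.72 × 0.18 × 0.60 = 0.07776
  Dryophila: 0.28 × 0.81 × 0.81 = 0.18371
The unnormalized weights sum to 0.26147.
P(Dryophila | evidence) = 0.18371 / 0.26147 ≈ 0.703.

0.703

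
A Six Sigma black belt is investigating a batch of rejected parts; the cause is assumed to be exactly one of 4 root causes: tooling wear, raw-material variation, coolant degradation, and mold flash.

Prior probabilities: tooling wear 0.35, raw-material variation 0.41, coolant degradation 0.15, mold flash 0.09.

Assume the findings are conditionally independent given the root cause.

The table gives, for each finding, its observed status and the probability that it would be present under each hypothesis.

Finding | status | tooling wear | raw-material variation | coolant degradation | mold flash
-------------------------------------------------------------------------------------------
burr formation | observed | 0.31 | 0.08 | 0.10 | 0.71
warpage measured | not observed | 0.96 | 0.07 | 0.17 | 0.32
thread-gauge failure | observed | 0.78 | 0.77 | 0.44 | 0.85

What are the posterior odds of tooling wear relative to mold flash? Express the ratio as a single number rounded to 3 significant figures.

0.0917

The normalizing constant cancels in an odds ratio, so compute prior × likelihood for the two hypotheses only (using 1 − P(present | H) for each absent finding):
  tooling wear: 0.35 × 0.31 × (1 − 0.96) × 0.78 = 0.0033852
  mold flash: 0.09 × 0.71 × (1 − 0.32) × 0.85 = 0.036934
Posterior odds = 0.0033852 / 0.036934 ≈ 0.0917.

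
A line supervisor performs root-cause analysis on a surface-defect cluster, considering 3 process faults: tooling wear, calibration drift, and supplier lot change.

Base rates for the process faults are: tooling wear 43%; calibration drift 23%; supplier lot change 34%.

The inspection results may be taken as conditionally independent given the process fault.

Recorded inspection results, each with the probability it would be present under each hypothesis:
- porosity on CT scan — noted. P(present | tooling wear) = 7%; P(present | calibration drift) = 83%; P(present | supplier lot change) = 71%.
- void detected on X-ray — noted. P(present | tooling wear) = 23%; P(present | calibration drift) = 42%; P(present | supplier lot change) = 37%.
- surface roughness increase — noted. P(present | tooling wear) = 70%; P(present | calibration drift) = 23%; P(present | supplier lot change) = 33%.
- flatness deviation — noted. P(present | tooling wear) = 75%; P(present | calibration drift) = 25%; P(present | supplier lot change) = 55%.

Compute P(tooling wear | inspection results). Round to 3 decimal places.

For each hypothesis, the unnormalized posterior weight is prior × product of the inspection result likelihoods:
  tooling wear: 0.43 × 0.07 × 0.23 × 0.70 × 0.75 = 0.0036346
  calibration drift: 0.23 × 0.83 × 0.42 × 0.23 × 0.25 = 0.0046102
  supplier lot change: 0.34 × 0.71 × 0.37 × 0.33 × 0.55 = 0.016211
The unnormalized weights sum to 0.024456.
P(tooling wear | evidence) = 0.0036346 / 0.024456 ≈ 0.149.

0.149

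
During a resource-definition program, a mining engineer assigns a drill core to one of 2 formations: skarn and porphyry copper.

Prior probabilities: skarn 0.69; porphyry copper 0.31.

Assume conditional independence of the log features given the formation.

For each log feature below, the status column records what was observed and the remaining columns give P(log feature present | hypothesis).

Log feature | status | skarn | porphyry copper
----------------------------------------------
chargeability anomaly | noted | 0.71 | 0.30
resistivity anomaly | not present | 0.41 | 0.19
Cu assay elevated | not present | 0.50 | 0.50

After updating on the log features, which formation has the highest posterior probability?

Multiply each prior by the joint likelihood of the log feature pattern (using 1 − P(present | H) for each absent log feature):
  skarn: 0.69 × 0.71 × (1 − 0.41) × (1 − 0.50) = 0.14452
  porphyry copper: 0.31 × 0.30 × (1 − 0.19) × (1 − 0.50) = 0.037665
The unnormalized weights sum to 0.18219.
P(skarn | evidence) ≈ 0.14452 / 0.18219 ≈ 0.793
P(porphyry copper | evidence) ≈ 0.037665 / 0.18219 ≈ 0.207
The largest is 0.793, so skarn is most probable.

skarn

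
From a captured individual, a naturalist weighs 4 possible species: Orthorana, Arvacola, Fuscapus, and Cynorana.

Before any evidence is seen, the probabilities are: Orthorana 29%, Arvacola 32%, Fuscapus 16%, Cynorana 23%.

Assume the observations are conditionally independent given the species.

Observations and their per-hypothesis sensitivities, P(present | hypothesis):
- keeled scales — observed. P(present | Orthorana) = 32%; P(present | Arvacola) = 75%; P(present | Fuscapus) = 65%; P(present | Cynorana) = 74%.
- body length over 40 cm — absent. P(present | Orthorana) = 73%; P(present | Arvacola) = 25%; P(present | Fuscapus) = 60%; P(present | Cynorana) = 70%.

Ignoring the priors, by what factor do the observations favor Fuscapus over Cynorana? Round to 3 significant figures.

Joint likelihood of the evidence pattern under each hypothesis (using 1 − P(present | H) for each absent observation):
  Fuscapus: 0.65 × (1 − 0.60) = 0.26
  Cynorana: 0.74 × (1 − 0.70) = 0.222
Bayes factor = 0.26 / 0.222 ≈ 1.17

1.17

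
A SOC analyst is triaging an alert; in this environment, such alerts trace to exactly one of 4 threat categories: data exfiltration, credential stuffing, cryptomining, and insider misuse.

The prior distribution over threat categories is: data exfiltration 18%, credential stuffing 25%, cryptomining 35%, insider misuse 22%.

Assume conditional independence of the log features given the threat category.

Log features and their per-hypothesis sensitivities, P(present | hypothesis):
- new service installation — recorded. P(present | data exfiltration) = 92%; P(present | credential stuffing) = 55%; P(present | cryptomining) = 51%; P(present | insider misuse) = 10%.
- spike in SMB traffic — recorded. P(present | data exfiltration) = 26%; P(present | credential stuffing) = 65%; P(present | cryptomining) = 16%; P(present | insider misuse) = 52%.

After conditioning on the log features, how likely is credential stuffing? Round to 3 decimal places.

For each hypothesis, the unnormalized posterior weight is prior × product of the log feature likelihoods:
  data exfiltration: 0.18 × 0.92 × 0.26 = 0.043056
  credential stuffing: 0.25 × 0.55 × 0.65 = 0.089375
  cryptomining: 0.35 × 0.51 × 0.16 = 0.02856
  insider misuse: 0.22 × 0.10 × 0.52 = 0.01144
Normalizing constant Z = 0.043056 + 0.089375 + 0.02856 + 0.01144 = 0.17243.
P(credential stuffing | evidence) = 0.089375 / 0.17243 ≈ 0.518.

0.518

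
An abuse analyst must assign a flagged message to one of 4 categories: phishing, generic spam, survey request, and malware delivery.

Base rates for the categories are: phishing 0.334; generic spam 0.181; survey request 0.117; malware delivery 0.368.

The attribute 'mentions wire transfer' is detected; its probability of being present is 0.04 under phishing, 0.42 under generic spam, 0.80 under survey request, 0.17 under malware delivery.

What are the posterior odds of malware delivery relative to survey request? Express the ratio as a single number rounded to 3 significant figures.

Unnormalized posterior weight (prior times the attribute likelihood) for each of the two hypotheses:
  malware delivery: 0.368 × 0.17 = 0.06256
  survey request: 0.117 × 0.80 = 0.0936
Odds(malware delivery : survey request) = 0.06256 / 0.0936 ≈ 0.668.

0.668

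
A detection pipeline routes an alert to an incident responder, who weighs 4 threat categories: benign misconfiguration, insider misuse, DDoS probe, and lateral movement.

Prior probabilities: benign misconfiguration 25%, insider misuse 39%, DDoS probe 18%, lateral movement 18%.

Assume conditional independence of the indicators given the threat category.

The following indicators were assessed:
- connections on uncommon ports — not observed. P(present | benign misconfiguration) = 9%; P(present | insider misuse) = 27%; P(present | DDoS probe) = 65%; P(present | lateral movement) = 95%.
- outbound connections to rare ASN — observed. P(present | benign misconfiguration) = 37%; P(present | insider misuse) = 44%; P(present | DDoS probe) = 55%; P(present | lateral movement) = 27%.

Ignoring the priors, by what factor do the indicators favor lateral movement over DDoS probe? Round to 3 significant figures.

0.0701

Take the product of per-indicator likelihoods under each hypothesis (using 1 − P(present | H) for each absent indicator), then divide.
  lateral movement: (1 − 0.95) × 0.27 = 0.0135
  DDoS probe: (1 − 0.65) × 0.55 = 0.1925
Bayes factor = 0.0135 / 0.1925 ≈ 0.0701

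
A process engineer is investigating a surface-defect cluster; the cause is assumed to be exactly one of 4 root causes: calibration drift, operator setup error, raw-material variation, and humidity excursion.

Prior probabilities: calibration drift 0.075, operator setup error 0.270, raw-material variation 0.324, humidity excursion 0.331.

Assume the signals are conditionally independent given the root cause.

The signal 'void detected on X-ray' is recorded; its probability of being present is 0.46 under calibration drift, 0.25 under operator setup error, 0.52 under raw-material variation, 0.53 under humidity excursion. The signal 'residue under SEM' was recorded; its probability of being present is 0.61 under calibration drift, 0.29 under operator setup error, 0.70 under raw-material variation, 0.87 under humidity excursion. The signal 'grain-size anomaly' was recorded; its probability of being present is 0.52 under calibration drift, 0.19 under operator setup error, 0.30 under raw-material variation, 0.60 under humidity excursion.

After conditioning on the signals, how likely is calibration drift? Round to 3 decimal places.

0.077

By Bayes' rule with conditional independence, the unnormalized weight for each hypothesis is prior × ∏ likelihoods:
  calibration drift: 0.075 × 0.46 × 0.61 × 0.52 = 0.010943
  operator setup error: 0.270 × 0.25 × 0.29 × 0.19 = 0.0037192
  raw-material variation: 0.324 × 0.52 × 0.70 × 0.30 = 0.035381
  humidity excursion: 0.331 × 0.53 × 0.87 × 0.60 = 0.091574
The unnormalized weights sum to 0.14162.
P(calibration drift | evidence) = 0.010943 / 0.14162 ≈ 0.077.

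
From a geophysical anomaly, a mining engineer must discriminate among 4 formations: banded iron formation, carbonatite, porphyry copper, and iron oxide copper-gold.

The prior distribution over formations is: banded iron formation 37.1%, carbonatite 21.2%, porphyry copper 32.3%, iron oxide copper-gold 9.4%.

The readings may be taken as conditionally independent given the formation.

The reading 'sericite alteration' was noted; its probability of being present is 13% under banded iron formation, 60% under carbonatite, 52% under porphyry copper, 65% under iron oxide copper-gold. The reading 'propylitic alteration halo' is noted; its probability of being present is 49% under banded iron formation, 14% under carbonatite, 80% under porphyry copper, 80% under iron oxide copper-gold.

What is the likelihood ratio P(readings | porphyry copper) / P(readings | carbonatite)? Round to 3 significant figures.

4.95

The Bayes factor is the ratio of the joint likelihoods of the reading pattern under the two hypotheses.
  porphyry copper: 0.52 × 0.80 = 0.416
  carbonatite: 0.60 × 0.14 = 0.084
Bayes factor = 0.416 / 0.084 ≈ 4.95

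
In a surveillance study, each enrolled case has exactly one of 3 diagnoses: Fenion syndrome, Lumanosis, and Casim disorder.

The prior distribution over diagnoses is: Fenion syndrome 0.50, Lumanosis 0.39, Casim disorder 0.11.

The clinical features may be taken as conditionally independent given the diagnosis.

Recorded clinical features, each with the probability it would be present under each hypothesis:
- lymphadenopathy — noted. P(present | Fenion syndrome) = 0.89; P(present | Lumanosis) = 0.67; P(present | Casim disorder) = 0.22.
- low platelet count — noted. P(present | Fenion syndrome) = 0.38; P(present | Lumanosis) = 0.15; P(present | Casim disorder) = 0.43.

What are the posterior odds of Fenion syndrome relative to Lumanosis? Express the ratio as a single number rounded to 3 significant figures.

4.31

Unnormalized posterior weight (prior times the clinical feature likelihoods) for each of the two hypotheses:
  Fenion syndrome: 0.50 × 0.89 × 0.38 = 0.1691
  Lumanosis: 0.39 × 0.67 × 0.15 = 0.039195
Posterior odds = 0.1691 / 0.039195 ≈ 4.31.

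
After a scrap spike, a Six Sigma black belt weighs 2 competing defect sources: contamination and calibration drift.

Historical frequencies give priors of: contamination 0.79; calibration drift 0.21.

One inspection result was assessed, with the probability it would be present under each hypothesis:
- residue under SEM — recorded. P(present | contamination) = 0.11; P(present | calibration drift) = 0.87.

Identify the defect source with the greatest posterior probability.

Multiply each prior by the likelihood of the inspection result:
  contamination: 0.79 × 0.11 = 0.0869
  calibration drift: 0.21 × 0.87 = 0.1827
Normalizing constant Z = 0.0869 + 0.1827 = 0.2696.
P(contamination | evidence) ≈ 0.0869 / 0.2696 ≈ 0.322
P(calibration drift | evidence) ≈ 0.1827 / 0.2696 ≈ 0.678
The largest is 0.678, so calibration drift is most probable.

calibration drift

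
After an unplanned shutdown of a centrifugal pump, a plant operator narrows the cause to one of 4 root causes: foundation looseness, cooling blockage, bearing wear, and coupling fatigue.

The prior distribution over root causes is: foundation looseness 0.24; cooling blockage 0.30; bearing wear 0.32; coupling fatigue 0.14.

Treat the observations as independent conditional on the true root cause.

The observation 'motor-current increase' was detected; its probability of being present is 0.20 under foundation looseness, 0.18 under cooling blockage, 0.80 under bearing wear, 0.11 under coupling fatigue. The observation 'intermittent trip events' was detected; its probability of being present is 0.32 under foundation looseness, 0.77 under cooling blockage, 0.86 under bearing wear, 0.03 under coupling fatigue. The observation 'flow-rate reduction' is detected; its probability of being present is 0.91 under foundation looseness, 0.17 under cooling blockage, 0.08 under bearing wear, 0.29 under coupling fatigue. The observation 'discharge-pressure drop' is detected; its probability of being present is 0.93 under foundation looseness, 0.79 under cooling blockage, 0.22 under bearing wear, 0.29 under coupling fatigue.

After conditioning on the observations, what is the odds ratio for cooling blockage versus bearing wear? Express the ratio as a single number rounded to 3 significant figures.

The normalizing constant cancels in an odds ratio, so compute prior × likelihood for the two hypotheses only:
  cooling blockage: 0.30 × 0.18 × 0.77 × 0.17 × 0.79 = 0.0055842
  bearing wear: 0.32 × 0.80 × 0.86 × 0.08 × 0.22 = 0.0038748
Posterior odds = 0.0055842 / 0.0038748 ≈ 1.44.

1.44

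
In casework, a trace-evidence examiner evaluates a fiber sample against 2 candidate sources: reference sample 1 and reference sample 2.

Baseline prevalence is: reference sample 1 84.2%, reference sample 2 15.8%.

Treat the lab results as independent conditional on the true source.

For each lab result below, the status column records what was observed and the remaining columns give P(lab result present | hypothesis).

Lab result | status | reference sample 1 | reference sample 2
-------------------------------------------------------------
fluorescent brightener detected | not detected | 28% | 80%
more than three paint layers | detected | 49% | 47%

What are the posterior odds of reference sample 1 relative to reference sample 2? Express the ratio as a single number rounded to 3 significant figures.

20.0

The normalizing constant cancels in an odds ratio, so compute prior × likelihood for the two hypotheses only (using 1 − P(present | H) for each absent lab result):
  reference sample 1: 0.842 × (1 − 0.28) × 0.49 = 0.29706
  reference sample 2: 0.158 × (1 − 0.80) × 0.47 = 0.014852
Posterior odds = 0.29706 / 0.014852 ≈ 20.0.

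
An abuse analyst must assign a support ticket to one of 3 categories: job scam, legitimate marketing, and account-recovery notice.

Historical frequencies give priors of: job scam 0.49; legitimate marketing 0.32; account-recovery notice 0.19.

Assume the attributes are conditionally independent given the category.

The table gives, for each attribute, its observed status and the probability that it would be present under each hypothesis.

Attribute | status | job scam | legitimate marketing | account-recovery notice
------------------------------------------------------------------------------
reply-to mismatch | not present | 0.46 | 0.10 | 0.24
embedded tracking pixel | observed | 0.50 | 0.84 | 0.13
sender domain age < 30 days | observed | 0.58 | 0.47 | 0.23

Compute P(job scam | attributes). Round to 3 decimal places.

By Bayes' rule with conditional independence, the unnormalized weight for each hypothesis is prior × ∏ likelihoods (using 1 − P(present | H) for each absent attribute):
  job scam: 0.49 × (1 − 0.46) × 0.50 × 0.58 = 0.076734
  legitimate marketing: 0.32 × (1 − 0.10) × 0.84 × 0.47 = 0.1137
  account-recovery notice: 0.19 × (1 − 0.24) × 0.13 × 0.23 = 0.0043176
Normalizing constant Z = 0.076734 + 0.1137 + 0.0043176 = 0.19475.
P(job scam | evidence) = 0.076734 / 0.19475 ≈ 0.394.

0.394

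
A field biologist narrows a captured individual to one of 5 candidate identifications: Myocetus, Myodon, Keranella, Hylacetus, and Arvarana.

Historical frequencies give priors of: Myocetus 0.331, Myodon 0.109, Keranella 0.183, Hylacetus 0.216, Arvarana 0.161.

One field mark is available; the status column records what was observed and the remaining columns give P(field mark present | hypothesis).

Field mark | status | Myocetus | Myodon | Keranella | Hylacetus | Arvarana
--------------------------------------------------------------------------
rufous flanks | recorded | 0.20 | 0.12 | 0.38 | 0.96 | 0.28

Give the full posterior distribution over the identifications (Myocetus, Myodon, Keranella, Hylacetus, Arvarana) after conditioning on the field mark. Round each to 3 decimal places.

0.165, 0.033, 0.173, 0.517, 0.112

Multiply each prior by the likelihood of the field mark:
  Myocetus: 0.331 × 0.20 = 0.0662
  Myodon: 0.109 × 0.12 = 0.01308
  Keranella: 0.183 × 0.38 = 0.06954
  Hylacetus: 0.216 × 0.96 = 0.20736
  Arvarana: 0.161 × 0.28 = 0.04508
The unnormalized weights sum to 0.40126.
P(Myocetus | evidence) = 0.0662 / 0.40126 ≈ 0.165
P(Myodon | evidence) = 0.01308 / 0.40126 ≈ 0.033
P(Keranella | evidence) = 0.06954 / 0.40126 ≈ 0.173
P(Hylacetus | evidence) = 0.20736 / 0.40126 ≈ 0.517
P(Arvarana | evidence) = 0.04508 / 0.40126 ≈ 0.112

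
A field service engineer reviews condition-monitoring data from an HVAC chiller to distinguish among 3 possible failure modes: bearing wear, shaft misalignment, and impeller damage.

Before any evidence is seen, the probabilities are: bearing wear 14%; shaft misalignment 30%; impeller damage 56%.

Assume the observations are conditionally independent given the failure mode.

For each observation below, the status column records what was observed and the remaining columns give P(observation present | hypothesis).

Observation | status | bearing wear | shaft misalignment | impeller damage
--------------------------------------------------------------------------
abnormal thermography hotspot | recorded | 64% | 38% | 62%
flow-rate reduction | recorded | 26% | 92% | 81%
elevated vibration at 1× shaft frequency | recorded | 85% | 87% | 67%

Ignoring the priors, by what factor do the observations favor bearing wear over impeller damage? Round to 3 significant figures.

0.420

Take the product of per-observation likelihoods under each hypothesis, then divide.
  bearing wear: 0.64 × 0.26 × 0.85 = 0.14144
  impeller damage: 0.62 × 0.81 × 0.67 = 0.33647
Bayes factor = 0.14144 / 0.33647 ≈ 0.420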